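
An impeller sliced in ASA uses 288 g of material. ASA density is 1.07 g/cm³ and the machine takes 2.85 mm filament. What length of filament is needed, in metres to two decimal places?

Extruded volume: 288/1.07 = 269.1589 cm³ (269158.9 mm³).
Filament cross-section = π × (2.85/2)² = 6.3794 mm².
L = V/A = 269158.9/6.3794 = 42191.88 mm → 42.19 m.

42.19 m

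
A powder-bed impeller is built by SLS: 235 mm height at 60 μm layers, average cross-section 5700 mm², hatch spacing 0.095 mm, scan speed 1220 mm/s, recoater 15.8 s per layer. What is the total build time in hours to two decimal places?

70.70 hours

Layer count = ceil(235 / 0.06) = 3917.
Per-layer scan distance = 5700 / 0.095, so 60000 mm.
Laser time per layer = 60000 / 1220, so 49.1803 s.
Layer cycle = 49.1803 + 15.8, so 64.9803 s.
3917 layers × 64.9803 s/layer = 254527.8351 s, i.e. 70.70 hours.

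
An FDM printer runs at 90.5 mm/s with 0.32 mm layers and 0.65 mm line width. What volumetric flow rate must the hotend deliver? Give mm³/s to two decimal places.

Extrusion cross-section: 0.32 × 0.65 → 0.208 mm².
Q = v·A = 90.5 × 0.208 = 18.82 mm³/s.

18.82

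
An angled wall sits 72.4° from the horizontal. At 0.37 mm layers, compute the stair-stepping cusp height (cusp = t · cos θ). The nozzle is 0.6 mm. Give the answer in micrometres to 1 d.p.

111.9 μm

Cusp = layer height × cos(72.4°) = 0.37 × 0.3024 = 0.111888 mm = 111.9 μm.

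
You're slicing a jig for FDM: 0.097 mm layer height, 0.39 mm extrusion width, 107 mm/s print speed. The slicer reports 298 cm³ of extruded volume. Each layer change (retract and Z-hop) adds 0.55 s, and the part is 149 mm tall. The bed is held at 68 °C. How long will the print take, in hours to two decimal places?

20.68 hours

Bead cross-section: 0.097 × 0.39 → 0.03783 mm².
Toolpath length = 298 cm³ / 0.03783 mm² = 298000 / 0.03783 = 7877346 mm.
Print-move time: 7877346 / 107 → 73620.1 s.
Layer count = ceil(149 / 0.097) = 1537.
Layer-change overhead: 1537 × 0.55 → 845.35 s.
Altogether 73620.1 + 845.35 = 74465.45 s, i.e. 20.68 hours.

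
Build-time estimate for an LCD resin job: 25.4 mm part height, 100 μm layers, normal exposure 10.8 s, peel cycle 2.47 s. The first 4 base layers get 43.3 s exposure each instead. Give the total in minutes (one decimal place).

58.3 minutes

Layer count = ceil(25.4 / 0.1) = 254.
Burn-in layers = 4 × (43.3 + 2.47), so 183.08 s.
Remaining layers: 250 × (10.8 + 2.47) → 3317.5 s.
Sum: 183.08 + 3317.5 = 3500.58 s → 58.3 minutes.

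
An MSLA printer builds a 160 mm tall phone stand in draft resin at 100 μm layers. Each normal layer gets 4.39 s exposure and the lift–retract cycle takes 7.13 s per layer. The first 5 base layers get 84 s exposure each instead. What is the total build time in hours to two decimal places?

Layers = ⌈160/0.1⌉ = 1600.
Bottom layers = 5 × (84 + 7.13) = 455.65 s.
Remaining layers: 1595 × (4.39 + 7.13) → 18374.4 s.
Sum: 455.65 + 18374.4 = 18830.05 s → 5.23 hours.

5.23 hours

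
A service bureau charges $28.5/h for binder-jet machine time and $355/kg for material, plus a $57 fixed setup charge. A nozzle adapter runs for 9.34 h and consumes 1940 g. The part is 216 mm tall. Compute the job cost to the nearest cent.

$1011.89

Time charge = 28.5 × 9.34 = $266.19.
Material charge = 355 × 1940/1000, so $688.70.
Total = 266.19 + 688.70 + 57 = $1011.89.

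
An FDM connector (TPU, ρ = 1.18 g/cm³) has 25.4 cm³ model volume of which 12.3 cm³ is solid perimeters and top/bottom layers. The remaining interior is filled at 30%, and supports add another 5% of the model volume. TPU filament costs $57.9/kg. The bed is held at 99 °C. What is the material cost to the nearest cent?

$1.20

Interior volume = 25.4 − 12.3 = 13.1 cm³.
Deposited infill: 0.30 × 13.1 → 3.93 cm³.
Support: 0.05 × 25.4 → 1.27 cm³.
Total extruded: 12.3 + 3.93 + 1.27 → 17.5 cm³.
Mass = 17.5 × 1.18, so 20.65 g.
At $57.9/kg: 20.65/1000 × 57.9 = $1.20.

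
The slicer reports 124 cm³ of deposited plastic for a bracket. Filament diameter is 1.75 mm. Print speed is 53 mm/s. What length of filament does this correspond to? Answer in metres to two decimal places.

Filament cross-section = π × (1.75/2)² = 2.4053 mm².
Length = 124 cm³ / 2.4053 mm² = 124000 / 2.4053 = 51552.82 mm = 51.55 m.

51.55 m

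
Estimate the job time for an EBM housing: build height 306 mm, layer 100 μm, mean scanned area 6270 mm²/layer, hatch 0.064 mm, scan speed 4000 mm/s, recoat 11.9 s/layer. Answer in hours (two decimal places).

Layer count = ceil(306 / 0.1) = 3060.
Scan path per layer = 6270 / 0.064, so 97968.8 mm.
Per-layer scan time: 97968.8 / 4000 → 24.4922 s.
Layer cycle = 24.4922 + 11.9, so 36.3922 s.
Total: 3060 × 36.3922 s = 111360.132 s → 30.93 hours.

30.93 hours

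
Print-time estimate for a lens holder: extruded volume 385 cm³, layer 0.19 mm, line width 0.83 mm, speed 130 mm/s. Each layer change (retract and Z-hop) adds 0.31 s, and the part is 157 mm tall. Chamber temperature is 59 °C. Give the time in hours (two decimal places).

5.29 hours

Bead cross-section = 0.19 × 0.83 = 0.1577 mm².
Toolpath length = 385 cm³ / 0.1577 mm² = 385000 / 0.1577 = 2441344.3 mm.
Time extruding = 2441344.3 / 130 = 18779.6 s.
Number of layers: 157 / 0.19 → 827 (rounded up).
Non-print overhead = 827 × 0.31 = 256.37 s.
Altogether 18779.6 + 256.37 = 19035.97 s, i.e. 5.29 hours.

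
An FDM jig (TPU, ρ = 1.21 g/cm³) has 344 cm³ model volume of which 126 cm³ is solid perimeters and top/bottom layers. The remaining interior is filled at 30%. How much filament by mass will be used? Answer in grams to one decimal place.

231.6 g

Interior volume: 344 − 126 → 218 cm³.
Infill deposited: 0.30 × 218 → 65.4 cm³.
Total extruded = 126 + 65.4, so 191.4 cm³.
Mass = 191.4 × 1.21 = 231.594 g.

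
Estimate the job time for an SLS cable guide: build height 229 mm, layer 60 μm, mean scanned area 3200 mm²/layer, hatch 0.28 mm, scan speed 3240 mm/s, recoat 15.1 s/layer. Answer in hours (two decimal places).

Layers = ⌈229/0.06⌉ = 3817.
Per-layer scan distance: 3200 / 0.28 → 11428.6 mm.
Per-layer scan time = 11428.6 / 3240 = 3.5273 s.
Per-layer time: 3.5273 + 15.1 → 18.6273 s.
Build time = 3817 × 18.6273 = 71100.4041 s = 19.75 hours.

19.75 hours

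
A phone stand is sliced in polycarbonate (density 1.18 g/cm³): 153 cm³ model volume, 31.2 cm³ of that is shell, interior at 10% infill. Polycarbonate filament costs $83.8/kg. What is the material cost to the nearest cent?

$4.29

Interior volume = 153 − 31.2, so 121.8 cm³.
Infill deposited = 0.10 × 121.8, so 12.18 cm³.
Deposited volume: 31.2 + 12.18 → 43.38 cm³.
Mass = 43.38 × 1.18, so 51.1884 g.
At $83.8/kg: 51.1884/1000 × 83.8 = $4.29.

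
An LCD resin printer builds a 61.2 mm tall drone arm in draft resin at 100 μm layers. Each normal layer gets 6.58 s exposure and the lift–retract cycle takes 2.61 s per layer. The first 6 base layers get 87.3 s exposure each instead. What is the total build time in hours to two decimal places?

Layer count = ceil(61.2 / 0.1) = 612.
Bottom layers = 6 × (87.3 + 2.61) = 539.46 s.
Remaining layers = 606 × (6.58 + 2.61) = 5569.14 s.
Total = 539.46 + 5569.14 = 6108.6 s = 1.70 hours.

1.70 hours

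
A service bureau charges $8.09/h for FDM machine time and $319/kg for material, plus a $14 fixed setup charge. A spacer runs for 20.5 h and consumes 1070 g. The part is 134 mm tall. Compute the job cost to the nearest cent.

Machine-time cost: 8.09 × 20.5 → $165.845.
Material charge: 319 × 1070/1000 → $341.33.
Adding setup: 165.845 + 341.33 + 14 → 521.175 ≈ $521.18.

$521.18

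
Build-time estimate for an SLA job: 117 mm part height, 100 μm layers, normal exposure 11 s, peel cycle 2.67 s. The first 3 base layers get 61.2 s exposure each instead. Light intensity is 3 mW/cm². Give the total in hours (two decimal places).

Layers = ⌈117/0.1⌉ = 1170.
Burn-in layers = 3 × (61.2 + 2.67) = 191.61 s.
Remaining layers = 1167 × (11 + 2.67) = 15952.89 s.
Sum: 191.61 + 15952.89 = 16144.5 s → 4.48 hours.

4.48 hours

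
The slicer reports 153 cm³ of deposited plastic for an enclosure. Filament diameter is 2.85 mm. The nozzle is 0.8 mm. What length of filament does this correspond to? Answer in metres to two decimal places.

23.98 m

A = π r² = π × 1.425² = 6.3794 mm².
Length = 153 cm³ / 6.3794 mm² = 153000 / 6.3794 = 23983.45 mm = 23.98 m.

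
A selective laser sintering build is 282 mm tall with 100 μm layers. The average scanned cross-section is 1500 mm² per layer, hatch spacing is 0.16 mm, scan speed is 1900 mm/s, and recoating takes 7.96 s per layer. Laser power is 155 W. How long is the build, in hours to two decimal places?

Layer count = ceil(282 / 0.1) = 2820.
Scan path per layer = 1500 / 0.16 = 9375 mm.
Per-layer scan time: 9375 / 1900 → 4.9342 s.
Layer cycle = 4.9342 + 7.96 = 12.8942 s.
2820 layers × 12.8942 s/layer = 36361.644 s, i.e. 10.10 hours.

10.10 hours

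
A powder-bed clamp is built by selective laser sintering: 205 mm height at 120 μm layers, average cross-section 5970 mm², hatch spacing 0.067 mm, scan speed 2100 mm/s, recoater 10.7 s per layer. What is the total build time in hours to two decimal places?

Number of layers: 205 / 0.12 → 1709 (rounded up).
Scan path per layer = 5970 / 0.067 = 89104.5 mm.
Scan time per layer: 89104.5 / 2100 → 42.4307 s.
Time per layer: 42.4307 + 10.7 → 53.1307 s.
1709 layers × 53.1307 s/layer = 90800.3663 s, i.e. 25.22 hours.

25.22 hours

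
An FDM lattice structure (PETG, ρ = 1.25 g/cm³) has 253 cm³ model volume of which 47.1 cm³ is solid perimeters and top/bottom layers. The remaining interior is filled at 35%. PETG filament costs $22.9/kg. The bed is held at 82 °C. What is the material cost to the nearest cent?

$3.41

Volume inside the shell = 253 − 47.1 = 205.9 cm³.
Infill volume: 0.35 × 205.9 → 72.065 cm³.
Total printed volume: 47.1 + 72.065 → 119.165 cm³.
Mass = 119.165 × 1.25, so 148.95625 g.
At $22.9/kg: 148.95625/1000 × 22.9 = $3.41.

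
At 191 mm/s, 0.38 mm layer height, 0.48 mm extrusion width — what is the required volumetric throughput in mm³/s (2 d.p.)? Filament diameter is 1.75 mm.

34.84

A: 0.38 × 0.48 → 0.1824 mm².
Q = v·A = 191 × 0.1824 = 34.84 mm³/s.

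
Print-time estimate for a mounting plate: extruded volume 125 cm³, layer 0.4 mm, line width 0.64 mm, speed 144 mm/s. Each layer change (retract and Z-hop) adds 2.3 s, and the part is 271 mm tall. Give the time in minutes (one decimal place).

Extrusion cross-section = 0.4 × 0.64 = 0.256 mm².
Total extruded path = 125000/0.256 = 488281.3 mm.
Print-move time: 488281.3 / 144 → 3390.8 s.
Layer count = ceil(271 / 0.4) = 678.
Non-print overhead: 678 × 2.3 → 1559.4 s.
Altogether 3390.8 + 1559.4 = 4950.2 s, i.e. 82.5 minutes.

82.5 minutes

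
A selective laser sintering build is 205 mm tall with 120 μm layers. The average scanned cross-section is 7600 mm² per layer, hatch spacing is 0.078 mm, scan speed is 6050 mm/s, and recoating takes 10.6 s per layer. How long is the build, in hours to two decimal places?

12.68 hours

Layers = ⌈205/0.12⌉ = 1709.
Per-layer scan distance = 7600 / 0.078 = 97435.9 mm.
Per-layer scan time = 97435.9 / 6050, so 16.1051 s.
Per-layer time = 16.1051 + 10.6 = 26.7051 s.
Build time = 1709 × 26.7051 = 45639.0159 s = 12.68 hours.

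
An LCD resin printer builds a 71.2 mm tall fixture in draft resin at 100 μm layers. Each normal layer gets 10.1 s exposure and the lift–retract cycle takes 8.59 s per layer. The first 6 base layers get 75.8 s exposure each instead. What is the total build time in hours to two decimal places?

Layer count = ceil(71.2 / 0.1) = 712.
Burn-in layers = 6 × (75.8 + 8.59), so 506.34 s.
Remaining layers = 706 × (10.1 + 8.59) = 13195.14 s.
Sum: 506.34 + 13195.14 = 13701.48 s → 3.81 hours.

3.81 hours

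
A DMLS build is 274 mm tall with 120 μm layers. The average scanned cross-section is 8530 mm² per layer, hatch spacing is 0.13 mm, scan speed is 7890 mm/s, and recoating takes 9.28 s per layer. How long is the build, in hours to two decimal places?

11.16 hours

Number of layers: 274 / 0.12 → 2284 (rounded up).
Per-layer scan distance = 8530 / 0.13 = 65615.4 mm.
Scan time per layer = 65615.4 / 7890, so 8.3163 s.
Per-layer time: 8.3163 + 9.28 → 17.5963 s.
2284 layers × 17.5963 s/layer = 40189.9492 s, i.e. 11.16 hours.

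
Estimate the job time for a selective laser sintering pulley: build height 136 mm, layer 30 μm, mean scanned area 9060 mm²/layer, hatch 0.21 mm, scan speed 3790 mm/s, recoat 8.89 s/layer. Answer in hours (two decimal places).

25.53 hours

Layers = ⌈136/0.03⌉ = 4534.
Per-layer scan distance = 9060 / 0.21 = 43142.9 mm.
Laser time per layer: 43142.9 / 3790 → 11.3834 s.
Per-layer time = 11.3834 + 8.89, so 20.2734 s.
Build time = 4534 × 20.2734 = 91919.5956 s = 25.53 hours.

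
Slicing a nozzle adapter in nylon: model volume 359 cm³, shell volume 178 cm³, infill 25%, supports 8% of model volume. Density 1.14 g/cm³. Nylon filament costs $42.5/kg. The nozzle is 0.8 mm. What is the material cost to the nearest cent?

$12.21

Infill region = 359 − 178 = 181 cm³.
Deposited infill = 0.25 × 181, so 45.25 cm³.
Support = 0.08 × 359 = 28.72 cm³.
Deposited volume: 178 + 45.25 + 28.72 → 251.97 cm³.
Mass: 251.97 × 1.14 → 287.2458 g.
Cost = 287.2458 g / 1000 × $42.5/kg = $12.21.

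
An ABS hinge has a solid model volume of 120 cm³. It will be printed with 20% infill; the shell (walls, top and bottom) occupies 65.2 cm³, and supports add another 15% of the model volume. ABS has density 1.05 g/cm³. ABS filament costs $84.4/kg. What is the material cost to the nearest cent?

$8.34

Volume inside the shell = 120 − 65.2 = 54.8 cm³.
Deposited infill = 0.20 × 54.8 = 10.96 cm³.
Support = 0.15 × 120, so 18 cm³.
Total extruded = 65.2 + 10.96 + 18 = 94.16 cm³.
Mass = 94.16 × 1.05 = 98.868 g.
Cost = 98.868 g / 1000 × $84.4/kg = $8.34.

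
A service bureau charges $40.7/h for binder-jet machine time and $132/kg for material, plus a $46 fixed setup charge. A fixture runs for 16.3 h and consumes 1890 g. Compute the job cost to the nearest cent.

$958.89

Machine-time cost = 40.7 × 16.3, so $663.41.
Material charge: 132 × 1890/1000 → $249.48.
Total = 663.41 + 249.48 + 46 = $958.89.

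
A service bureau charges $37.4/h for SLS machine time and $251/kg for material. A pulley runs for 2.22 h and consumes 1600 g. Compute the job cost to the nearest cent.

$484.63

Time charge = 37.4 × 2.22 = $83.028.
Material cost = 251 × 1600/1000 = $401.60.
Job cost: 83.028 + 401.60 = 484.628 ≈ $484.63.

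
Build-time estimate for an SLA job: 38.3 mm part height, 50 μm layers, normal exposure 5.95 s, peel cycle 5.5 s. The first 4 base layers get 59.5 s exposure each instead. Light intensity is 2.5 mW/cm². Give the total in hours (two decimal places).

2.50 hours

Layers = ⌈38.3/0.05⌉ = 766.
Burn-in layers: 4 × (59.5 + 5.5) → 260 s.
Normal layers = 762 × (5.95 + 5.5) = 8724.9 s.
Total = 260 + 8724.9 = 8984.9 s = 2.50 hours.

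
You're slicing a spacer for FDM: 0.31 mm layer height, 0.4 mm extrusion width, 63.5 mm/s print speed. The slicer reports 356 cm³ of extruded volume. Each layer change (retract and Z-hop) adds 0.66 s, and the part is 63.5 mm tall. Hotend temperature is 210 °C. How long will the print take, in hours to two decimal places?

Line area = 0.31 × 0.4, so 0.124 mm².
Path length: 356000 mm³ / 0.124 mm² → 2870967.7 mm.
Time extruding = 2870967.7 / 63.5 = 45212.1 s.
Layers = ⌈63.5/0.31⌉ = 205.
Layer-change overhead = 205 × 0.66 = 135.3 s.
Total = 45212.1 + 135.3 = 45347.4 s = 12.60 hours.

12.60 hours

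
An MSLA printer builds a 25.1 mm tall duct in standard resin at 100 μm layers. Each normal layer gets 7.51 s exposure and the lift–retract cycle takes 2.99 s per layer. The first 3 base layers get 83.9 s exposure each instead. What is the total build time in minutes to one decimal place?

47.7 minutes

Layers = ⌈25.1/0.1⌉ = 251.
Bottom layers = 3 × (83.9 + 2.99) = 260.67 s.
Remaining layers: 248 × (7.51 + 2.99) → 2604 s.
Sum: 260.67 + 2604 = 2864.67 s → 47.7 minutes.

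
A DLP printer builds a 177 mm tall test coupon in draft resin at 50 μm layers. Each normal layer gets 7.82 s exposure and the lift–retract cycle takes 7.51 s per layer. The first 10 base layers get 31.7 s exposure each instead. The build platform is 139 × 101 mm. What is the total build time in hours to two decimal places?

15.14 hours

Number of layers: 177 / 0.05 → 3540 (rounded up).
Burn-in layers: 10 × (31.7 + 7.51) → 392.1 s.
Regular layers = 3530 × (7.82 + 7.51) = 54114.9 s.
Total = 392.1 + 54114.9 = 54507 s = 15.14 hours.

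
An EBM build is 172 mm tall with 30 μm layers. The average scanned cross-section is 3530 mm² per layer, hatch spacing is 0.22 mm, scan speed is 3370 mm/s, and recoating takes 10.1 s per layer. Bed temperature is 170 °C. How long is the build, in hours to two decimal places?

Number of layers: 172 / 0.03 → 5734 (rounded up).
Per-layer scan distance = 3530 / 0.22, so 16045.5 mm.
Per-layer scan time = 16045.5 / 3370 = 4.7613 s.
Time per layer: 4.7613 + 10.1 → 14.8613 s.
Build time = 5734 × 14.8613 = 85214.6942 s = 23.67 hours.

23.67 hours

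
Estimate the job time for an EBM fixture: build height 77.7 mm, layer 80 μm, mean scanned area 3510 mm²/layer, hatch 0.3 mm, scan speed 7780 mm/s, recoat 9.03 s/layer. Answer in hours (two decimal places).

2.84 hours

Number of layers: 77.7 / 0.08 → 972 (rounded up).
Scan path per layer = 3510 / 0.3 = 11700 mm.
Beam time per layer = 11700 / 7780 = 1.5039 s.
Per-layer time: 1.5039 + 9.03 → 10.5339 s.
972 layers × 10.5339 s/layer = 10238.9508 s, i.e. 2.84 hours.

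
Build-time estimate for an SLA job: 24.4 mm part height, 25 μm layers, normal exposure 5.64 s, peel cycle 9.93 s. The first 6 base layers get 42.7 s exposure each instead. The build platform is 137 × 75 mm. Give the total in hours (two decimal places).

4.28 hours

Number of layers: 24.4 / 0.025 → 976 (rounded up).
Bottom layers = 6 × (42.7 + 9.93) = 315.78 s.
Normal layers = 970 × (5.64 + 9.93), so 15102.9 s.
Sum: 315.78 + 15102.9 = 15418.68 s → 4.28 hours.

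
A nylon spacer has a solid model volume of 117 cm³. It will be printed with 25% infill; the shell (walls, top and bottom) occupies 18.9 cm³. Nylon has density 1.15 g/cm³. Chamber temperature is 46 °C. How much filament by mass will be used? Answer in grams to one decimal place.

49.9 g

Volume inside the shell: 117 − 18.9 → 98.1 cm³.
Infill deposited = 0.25 × 98.1 = 24.525 cm³.
Total printed volume = 18.9 + 24.525, so 43.425 cm³.
Mass = 43.425 × 1.15 = 49.93875 g.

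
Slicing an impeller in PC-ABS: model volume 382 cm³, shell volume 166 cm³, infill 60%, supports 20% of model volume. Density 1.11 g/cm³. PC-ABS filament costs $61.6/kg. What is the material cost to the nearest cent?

$25.44

Volume inside the shell = 382 − 166 = 216 cm³.
Infill deposited: 0.60 × 216 → 129.6 cm³.
Support: 0.20 × 382 → 76.4 cm³.
Total extruded = 166 + 129.6 + 76.4, so 372 cm³.
Mass = 372 × 1.11, so 412.92 g.
At $61.6/kg: 412.92/1000 × 61.6 = $25.44.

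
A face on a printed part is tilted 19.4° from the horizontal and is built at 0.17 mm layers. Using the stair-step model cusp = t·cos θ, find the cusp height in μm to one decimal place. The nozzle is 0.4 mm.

Cusp = layer height × cos(19.4°) = 0.17 × 0.9432 = 0.160344 mm = 160.3 μm.

160.3 μm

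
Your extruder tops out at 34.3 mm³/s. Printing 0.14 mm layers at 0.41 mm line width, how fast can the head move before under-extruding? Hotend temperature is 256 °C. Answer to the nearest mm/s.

Extrusion cross-section = 0.14 × 0.41 = 0.0574 mm².
v_max = Q/A = 34.3/0.0574 = 597.56 mm/s → 598 mm/s.

598 mm/s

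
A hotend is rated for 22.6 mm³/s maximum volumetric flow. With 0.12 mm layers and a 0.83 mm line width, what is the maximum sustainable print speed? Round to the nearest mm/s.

227 mm/s

Bead cross-section = 0.12 × 0.83 = 0.0996 mm².
v_max = Q/A = 22.6/0.0996 = 226.91 mm/s → 227 mm/s.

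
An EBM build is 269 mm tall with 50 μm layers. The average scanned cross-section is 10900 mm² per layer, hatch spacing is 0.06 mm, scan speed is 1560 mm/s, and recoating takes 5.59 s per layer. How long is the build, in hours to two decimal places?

Number of layers: 269 / 0.05 → 5380 (rounded up).
Hatch length per layer: 10900 / 0.06 → 181666.7 mm.
Scan time per layer: 181666.7 / 1560 → 116.453 s.
Per-layer time = 116.453 + 5.59, so 122.043 s.
Build time = 5380 × 122.043 = 656591.34 s = 182.39 hours.

182.39 hours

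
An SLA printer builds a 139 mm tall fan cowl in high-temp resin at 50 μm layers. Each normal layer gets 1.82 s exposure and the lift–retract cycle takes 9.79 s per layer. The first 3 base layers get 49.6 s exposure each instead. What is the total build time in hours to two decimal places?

9.01 hours

Number of layers: 139 / 0.05 → 2780 (rounded up).
Bottom layers = 3 × (49.6 + 9.79) = 178.17 s.
Remaining layers = 2777 × (1.82 + 9.79), so 32240.97 s.
Total = 178.17 + 32240.97 = 32419.14 s = 9.01 hours.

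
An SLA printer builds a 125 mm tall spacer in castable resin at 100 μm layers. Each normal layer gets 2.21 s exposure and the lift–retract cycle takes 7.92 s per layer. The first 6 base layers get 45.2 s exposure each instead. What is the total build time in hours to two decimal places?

3.59 hours

Number of layers: 125 / 0.1 → 1250 (rounded up).
Burn-in layers = 6 × (45.2 + 7.92) = 318.72 s.
Normal layers: 1244 × (2.21 + 7.92) → 12601.72 s.
Total = 318.72 + 12601.72 = 12920.44 s = 3.59 hours.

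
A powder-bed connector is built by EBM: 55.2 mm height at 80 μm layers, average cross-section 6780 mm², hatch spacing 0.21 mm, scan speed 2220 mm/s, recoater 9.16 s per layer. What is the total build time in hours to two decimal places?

4.54 hours

Layer count = ceil(55.2 / 0.08) = 690.
Per-layer scan distance: 6780 / 0.21 → 32285.7 mm.
Scan time per layer = 32285.7 / 2220, so 14.5431 s.
Layer cycle = 14.5431 + 9.16 = 23.7031 s.
690 layers × 23.7031 s/layer = 16355.139 s, i.e. 4.54 hours.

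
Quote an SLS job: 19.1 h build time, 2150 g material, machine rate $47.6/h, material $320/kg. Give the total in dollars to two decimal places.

$1597.16

Machine cost = 47.6 × 19.1, so $909.16.
Material charge = 320 × 2150/1000, so $688.00.
Job cost: 909.16 + 688.00 = $1597.16.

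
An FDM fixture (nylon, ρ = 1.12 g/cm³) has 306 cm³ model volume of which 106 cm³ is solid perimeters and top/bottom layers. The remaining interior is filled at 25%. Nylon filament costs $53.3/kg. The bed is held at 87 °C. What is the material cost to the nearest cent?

Infill region = 306 − 106 = 200 cm³.
Deposited infill = 0.25 × 200 = 50 cm³.
Total extruded: 106 + 50 → 156 cm³.
Mass = 156 × 1.12, so 174.72 g.
Cost = 174.72 g / 1000 × $53.3/kg = $9.31.

$9.31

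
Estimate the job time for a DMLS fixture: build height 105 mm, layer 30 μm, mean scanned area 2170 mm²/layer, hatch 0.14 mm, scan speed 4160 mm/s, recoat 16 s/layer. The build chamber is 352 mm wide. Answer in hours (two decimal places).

19.18 hours

Layer count = ceil(105 / 0.03) = 3500.
Hatch length per layer: 2170 / 0.14 → 15500 mm.
Scan time per layer = 15500 / 4160, so 3.726 s.
Per-layer time: 3.726 + 16 → 19.726 s.
Build time = 3500 × 19.726 = 69041 s = 19.18 hours.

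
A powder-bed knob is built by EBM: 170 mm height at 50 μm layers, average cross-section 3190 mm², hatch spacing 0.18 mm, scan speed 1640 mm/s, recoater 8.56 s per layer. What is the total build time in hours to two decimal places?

18.29 hours

Layers = ⌈170/0.05⌉ = 3400.
Hatch length per layer: 3190 / 0.18 → 17722.2 mm.
Beam time per layer = 17722.2 / 1640, so 10.8062 s.
Per-layer time: 10.8062 + 8.56 → 19.3662 s.
Total: 3400 × 19.3662 s = 65845.08 s → 18.29 hours.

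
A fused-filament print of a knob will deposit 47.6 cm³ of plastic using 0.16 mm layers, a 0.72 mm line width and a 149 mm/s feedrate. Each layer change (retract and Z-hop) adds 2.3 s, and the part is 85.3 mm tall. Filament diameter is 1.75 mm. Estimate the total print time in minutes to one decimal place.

Line area: 0.16 × 0.72 → 0.1152 mm².
Toolpath length = 47.6 cm³ / 0.1152 mm² = 47600 / 0.1152 = 413194.4 mm.
Time extruding = 413194.4 / 149 = 2773.1 s.
Layers = ⌈85.3/0.16⌉ = 534.
Non-print overhead = 534 × 2.3 = 1228.2 s.
Total = 2773.1 + 1228.2 = 4001.3 s = 66.7 minutes.

66.7 minutes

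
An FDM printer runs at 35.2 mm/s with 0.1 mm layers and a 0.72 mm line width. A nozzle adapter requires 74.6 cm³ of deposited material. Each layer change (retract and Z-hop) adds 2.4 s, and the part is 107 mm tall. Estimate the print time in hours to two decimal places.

Bead cross-section: 0.1 × 0.72 → 0.072 mm².
Toolpath length = 74.6 cm³ / 0.072 mm² = 74600 / 0.072 = 1036111.1 mm.
Print-move time = 1036111.1 / 35.2, so 29435 s.
Layer count = ceil(107 / 0.1) = 1070.
Layer-change overhead = 1070 × 2.4, so 2568 s.
Total = 29435 + 2568 = 32003 s = 8.89 hours.

8.89 hours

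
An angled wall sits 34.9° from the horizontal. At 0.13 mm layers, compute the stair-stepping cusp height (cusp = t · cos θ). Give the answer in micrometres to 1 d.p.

Cusp = layer height × cos(34.9°) = 0.13 × 0.8202 = 0.106626 mm = 106.6 μm.

106.6 μm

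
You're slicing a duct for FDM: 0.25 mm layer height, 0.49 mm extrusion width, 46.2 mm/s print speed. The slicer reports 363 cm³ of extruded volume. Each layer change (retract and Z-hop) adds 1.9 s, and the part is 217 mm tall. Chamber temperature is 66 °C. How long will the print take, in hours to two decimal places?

18.27 hours

Line area = 0.25 × 0.49 = 0.1225 mm².
Total extruded path = 363000/0.1225 = 2963265.3 mm.
Extrusion time: 2963265.3 / 46.2 → 64139.9 s.
Layer count = ceil(217 / 0.25) = 868.
Layer-change overhead: 868 × 1.9 → 1649.2 s.
Altogether 64139.9 + 1649.2 = 65789.1 s, i.e. 18.27 hours.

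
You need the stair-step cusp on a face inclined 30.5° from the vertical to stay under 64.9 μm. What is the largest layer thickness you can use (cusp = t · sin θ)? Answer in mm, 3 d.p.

0.128 mm

t = h_c / sin θ = 0.0649 / 0.5075 = 0.128 mm.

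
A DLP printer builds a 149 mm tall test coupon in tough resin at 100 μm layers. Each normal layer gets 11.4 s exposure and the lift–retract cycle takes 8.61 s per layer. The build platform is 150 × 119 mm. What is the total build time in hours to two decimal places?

Layers = ⌈149/0.1⌉ = 1490.
Per-layer time = 11.4 + 8.61 = 20.01 s.
Total = 1490 × 20.01 = 29814.9 s = 8.28 hours.

8.28 hours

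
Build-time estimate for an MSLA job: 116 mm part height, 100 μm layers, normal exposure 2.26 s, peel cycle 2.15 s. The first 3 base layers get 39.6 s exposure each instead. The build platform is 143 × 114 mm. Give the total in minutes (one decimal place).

87.1 minutes

Layers = ⌈116/0.1⌉ = 1160.
Bottom layers = 3 × (39.6 + 2.15), so 125.25 s.
Regular layers = 1157 × (2.26 + 2.15) = 5102.37 s.
Sum: 125.25 + 5102.37 = 5227.62 s → 87.1 minutes.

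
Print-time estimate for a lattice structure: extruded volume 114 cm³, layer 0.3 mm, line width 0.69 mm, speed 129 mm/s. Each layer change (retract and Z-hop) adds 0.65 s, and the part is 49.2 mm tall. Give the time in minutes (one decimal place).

Line area = 0.3 × 0.69 = 0.207 mm².
Toolpath length = 114 cm³ / 0.207 mm² = 114000 / 0.207 = 550724.6 mm.
Time extruding = 550724.6 / 129, so 4269.2 s.
Layers = ⌈49.2/0.3⌉ = 164.
Z-hop total: 164 × 0.65 → 106.6 s.
Altogether 4269.2 + 106.6 = 4375.8 s, i.e. 72.9 minutes.

72.9 minutes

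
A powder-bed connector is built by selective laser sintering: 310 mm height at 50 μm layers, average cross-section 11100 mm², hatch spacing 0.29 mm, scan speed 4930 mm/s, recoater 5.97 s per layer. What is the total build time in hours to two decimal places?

23.65 hours

Number of layers: 310 / 0.05 → 6200 (rounded up).
Scan path per layer: 11100 / 0.29 → 38275.9 mm.
Laser time per layer = 38275.9 / 4930, so 7.7639 s.
Layer cycle = 7.7639 + 5.97, so 13.7339 s.
Build time = 6200 × 13.7339 = 85150.18 s = 23.65 hours.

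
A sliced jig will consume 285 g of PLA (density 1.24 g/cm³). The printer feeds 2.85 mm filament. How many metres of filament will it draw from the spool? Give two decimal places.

36.03 m

Extruded volume: 285/1.24 = 229.8387 cm³ (229838.7 mm³).
A = π r² = π × 1.425² = 6.3794 mm².
Length = 229838.7 / 6.3794 = 36028.26 mm = 36.03 m.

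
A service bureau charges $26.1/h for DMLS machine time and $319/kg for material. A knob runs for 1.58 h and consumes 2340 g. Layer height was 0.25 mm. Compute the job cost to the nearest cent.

$787.70

Time charge = 26.1 × 1.58, so $41.238.
Material cost = 319 × 2340/1000 = $746.46.
Job cost: 41.238 + 746.46 = 787.698 ≈ $787.70.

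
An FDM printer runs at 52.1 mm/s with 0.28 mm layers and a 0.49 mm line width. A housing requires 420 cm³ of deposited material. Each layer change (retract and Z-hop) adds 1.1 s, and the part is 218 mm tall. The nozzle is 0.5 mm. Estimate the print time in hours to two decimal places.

16.56 hours

Bead cross-section = 0.28 × 0.49, so 0.1372 mm².
Total extruded path = 420000/0.1372 = 3061224.5 mm.
Extrusion time = 3061224.5 / 52.1, so 58756.7 s.
Layer count = ceil(218 / 0.28) = 779.
Z-hop total = 779 × 1.1 = 856.9 s.
Total = 58756.7 + 856.9 = 59613.6 s = 16.56 hours.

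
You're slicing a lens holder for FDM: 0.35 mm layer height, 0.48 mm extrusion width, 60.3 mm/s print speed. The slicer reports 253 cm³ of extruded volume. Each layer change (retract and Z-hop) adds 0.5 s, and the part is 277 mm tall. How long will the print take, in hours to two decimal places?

Line area: 0.35 × 0.48 → 0.168 mm².
Total extruded path = 253000/0.168 = 1505952.4 mm.
Extrusion time = 1505952.4 / 60.3 = 24974.3 s.
Layers = ⌈277/0.35⌉ = 792.
Z-hop total = 792 × 0.5 = 396 s.
Altogether 24974.3 + 396 = 25370.3 s, i.e. 7.05 hours.

7.05 hours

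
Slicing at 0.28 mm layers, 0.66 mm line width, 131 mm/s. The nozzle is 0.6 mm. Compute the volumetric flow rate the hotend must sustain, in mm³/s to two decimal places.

Bead cross-section = 0.28 × 0.66, so 0.1848 mm².
Q = v·A = 131 × 0.1848 = 24.21 mm³/s.

24.21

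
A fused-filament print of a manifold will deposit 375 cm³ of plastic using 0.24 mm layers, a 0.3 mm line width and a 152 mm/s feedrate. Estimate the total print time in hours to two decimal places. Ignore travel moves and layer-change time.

9.52 hours

Bead cross-section = 0.24 × 0.3 = 0.072 mm².
Total extruded path = 375000/0.072 = 5208333.3 mm.
Extrusion time: 5208333.3 / 152 → 34265.4 s.
34265.4 s = 9.52 hours.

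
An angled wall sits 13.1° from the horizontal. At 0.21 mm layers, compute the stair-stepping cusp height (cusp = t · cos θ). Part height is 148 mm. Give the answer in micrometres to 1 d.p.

Cusp = layer height × cos(13.1°) = 0.21 × 0.9740 = 0.20454 mm = 204.5 μm.

204.5 μm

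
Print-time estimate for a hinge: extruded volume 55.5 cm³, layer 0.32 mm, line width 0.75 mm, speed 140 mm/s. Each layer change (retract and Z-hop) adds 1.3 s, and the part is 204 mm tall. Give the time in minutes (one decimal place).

41.4 minutes

Extrusion cross-section = 0.32 × 0.75 = 0.24 mm².
Total extruded path = 55500/0.24 = 231250 mm.
Time extruding = 231250 / 140, so 1651.8 s.
Layers = ⌈204/0.32⌉ = 638.
Non-print overhead = 638 × 1.3 = 829.4 s.
Total = 1651.8 + 829.4 = 2481.2 s = 41.4 minutes.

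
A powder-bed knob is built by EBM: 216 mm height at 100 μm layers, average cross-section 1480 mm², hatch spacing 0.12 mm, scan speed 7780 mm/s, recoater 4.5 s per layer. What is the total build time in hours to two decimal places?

Layer count = ceil(216 / 0.1) = 2160.
Scan path per layer = 1480 / 0.12 = 12333.3 mm.
Scan time per layer = 12333.3 / 7780 = 1.5853 s.
Layer cycle: 1.5853 + 4.5 → 6.0853 s.
2160 layers × 6.0853 s/layer = 13144.248 s, i.e. 3.65 hours.

3.65 hours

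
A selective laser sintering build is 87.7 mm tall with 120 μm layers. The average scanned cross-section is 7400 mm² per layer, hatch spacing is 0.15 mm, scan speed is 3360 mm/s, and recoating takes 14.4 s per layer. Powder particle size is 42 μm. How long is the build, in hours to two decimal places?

5.91 hours

Layers = ⌈87.7/0.12⌉ = 731.
Hatch length per layer = 7400 / 0.15 = 49333.3 mm.
Scan time per layer = 49333.3 / 3360 = 14.6825 s.
Layer cycle = 14.6825 + 14.4, so 29.0825 s.
Total: 731 × 29.0825 s = 21259.3075 s → 5.91 hours.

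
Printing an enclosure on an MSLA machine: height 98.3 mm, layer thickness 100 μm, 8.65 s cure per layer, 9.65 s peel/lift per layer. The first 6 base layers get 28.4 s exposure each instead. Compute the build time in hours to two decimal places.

Number of layers: 98.3 / 0.1 → 983 (rounded up).
Burn-in layers = 6 × (28.4 + 9.65), so 228.3 s.
Regular layers = 977 × (8.65 + 9.65), so 17879.1 s.
Sum: 228.3 + 17879.1 = 18107.4 s → 5.03 hours.

5.03 hours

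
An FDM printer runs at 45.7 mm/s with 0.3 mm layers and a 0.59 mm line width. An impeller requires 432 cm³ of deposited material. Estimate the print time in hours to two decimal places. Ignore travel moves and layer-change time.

14.84 hours

Extrusion cross-section: 0.3 × 0.59 → 0.177 mm².
Total extruded path = 432000/0.177 = 2440678 mm.
Print-move time = 2440678 / 45.7, so 53406.5 s.
In the requested units: 53406.5 s = 14.84 hours.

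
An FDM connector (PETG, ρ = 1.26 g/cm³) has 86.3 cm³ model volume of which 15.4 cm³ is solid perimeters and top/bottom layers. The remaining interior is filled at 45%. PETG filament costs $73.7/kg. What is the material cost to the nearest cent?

$4.39

Volume inside the shell = 86.3 − 15.4 = 70.9 cm³.
Infill volume: 0.45 × 70.9 → 31.905 cm³.
Deposited volume = 15.4 + 31.905, so 47.305 cm³.
Mass = 47.305 × 1.26, so 59.6043 g.
At $73.7/kg: 59.6043/1000 × 73.7 = $4.39.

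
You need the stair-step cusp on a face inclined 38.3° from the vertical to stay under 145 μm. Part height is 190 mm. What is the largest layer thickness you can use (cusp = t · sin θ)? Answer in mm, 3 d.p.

0.234 mm

t = h_c / sin θ = 0.145 / 0.6198 = 0.234 mm.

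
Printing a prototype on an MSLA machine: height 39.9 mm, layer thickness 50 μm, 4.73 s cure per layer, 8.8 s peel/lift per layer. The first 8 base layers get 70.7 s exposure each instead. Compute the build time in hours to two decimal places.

Number of layers: 39.9 / 0.05 → 798 (rounded up).
Base layers = 8 × (70.7 + 8.8) = 636 s.
Regular layers = 790 × (4.73 + 8.8), so 10688.7 s.
Sum: 636 + 10688.7 = 11324.7 s → 3.15 hours.

3.15 hours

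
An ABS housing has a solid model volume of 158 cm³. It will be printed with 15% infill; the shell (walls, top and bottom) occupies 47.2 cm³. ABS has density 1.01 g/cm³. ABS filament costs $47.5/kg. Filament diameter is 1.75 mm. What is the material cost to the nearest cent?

Volume inside the shell = 158 − 47.2 = 110.8 cm³.
Deposited infill = 0.15 × 110.8 = 16.62 cm³.
Total extruded = 47.2 + 16.62 = 63.82 cm³.
Mass: 63.82 × 1.01 → 64.4582 g.
Cost = 64.4582 g / 1000 × $47.5/kg = $3.06.

$3.06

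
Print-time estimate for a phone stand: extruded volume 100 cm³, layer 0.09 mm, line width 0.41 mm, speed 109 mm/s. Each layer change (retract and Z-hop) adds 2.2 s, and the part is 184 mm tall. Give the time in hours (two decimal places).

Line area = 0.09 × 0.41 = 0.0369 mm².
Total extruded path = 100000/0.0369 = 2710027.1 mm.
Extrusion time = 2710027.1 / 109 = 24862.6 s.
Number of layers: 184 / 0.09 → 2045 (rounded up).
Non-print overhead: 2045 × 2.2 → 4499 s.
Total = 24862.6 + 4499 = 29361.6 s = 8.16 hours.

8.16 hours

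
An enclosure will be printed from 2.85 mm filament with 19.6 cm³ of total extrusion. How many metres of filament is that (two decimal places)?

A = π r² = π × 1.425² = 6.3794 mm².
Length = 19.6 cm³ / 6.3794 mm² = 19600 / 6.3794 = 3072.39 mm = 3.07 m.

3.07 m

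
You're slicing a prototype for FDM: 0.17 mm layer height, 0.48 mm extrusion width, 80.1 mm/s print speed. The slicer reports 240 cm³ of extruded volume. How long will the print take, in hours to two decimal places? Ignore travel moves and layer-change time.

Line area = 0.17 × 0.48, so 0.0816 mm².
Total extruded path = 240000/0.0816 = 2941176.5 mm.
Extrusion time = 2941176.5 / 80.1 = 36718.8 s.
36718.8 s = 10.20 hours.

10.20 hours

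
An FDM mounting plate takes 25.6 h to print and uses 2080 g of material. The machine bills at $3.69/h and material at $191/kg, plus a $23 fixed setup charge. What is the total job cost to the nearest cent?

Machine-time cost = 3.69 × 25.6, so $94.464.
Feedstock cost = 191 × 2080/1000, so $397.28.
Adding setup: 94.464 + 397.28 + 23 → 514.744 ≈ $514.74.

$514.74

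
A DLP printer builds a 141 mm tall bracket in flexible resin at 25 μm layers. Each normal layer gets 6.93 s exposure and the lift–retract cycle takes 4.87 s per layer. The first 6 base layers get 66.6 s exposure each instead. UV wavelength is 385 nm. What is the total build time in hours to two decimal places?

Number of layers: 141 / 0.025 → 5640 (rounded up).
Base layers: 6 × (66.6 + 4.87) → 428.82 s.
Remaining layers = 5634 × (6.93 + 4.87) = 66481.2 s.
Total = 428.82 + 66481.2 = 66910.02 s = 18.59 hours.

18.59 hours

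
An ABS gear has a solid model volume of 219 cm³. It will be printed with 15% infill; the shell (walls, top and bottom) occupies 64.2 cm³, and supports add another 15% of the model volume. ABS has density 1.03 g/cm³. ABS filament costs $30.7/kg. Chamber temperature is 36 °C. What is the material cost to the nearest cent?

Infill region = 219 − 64.2 = 154.8 cm³.
Infill volume = 0.15 × 154.8 = 23.22 cm³.
Support: 0.15 × 219 → 32.85 cm³.
Total printed volume: 64.2 + 23.22 + 32.85 → 120.27 cm³.
Mass: 120.27 × 1.03 → 123.8781 g.
Cost = 123.8781 g / 1000 × $30.7/kg = $3.80.

$3.80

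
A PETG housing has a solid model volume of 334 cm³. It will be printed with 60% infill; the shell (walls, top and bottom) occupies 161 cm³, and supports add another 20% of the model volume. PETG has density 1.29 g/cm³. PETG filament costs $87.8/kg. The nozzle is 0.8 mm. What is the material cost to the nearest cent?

$37.56

Infill region = 334 − 161, so 173 cm³.
Infill deposited: 0.60 × 173 → 103.8 cm³.
Support = 0.20 × 334 = 66.8 cm³.
Total printed volume = 161 + 103.8 + 66.8 = 331.6 cm³.
Mass: 331.6 × 1.29 → 427.764 g.
At $87.8/kg: 427.764/1000 × 87.8 = $37.56.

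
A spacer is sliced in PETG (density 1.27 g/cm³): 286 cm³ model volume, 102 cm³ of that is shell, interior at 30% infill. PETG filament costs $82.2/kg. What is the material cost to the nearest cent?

$16.41

Volume inside the shell = 286 − 102, so 184 cm³.
Infill deposited = 0.30 × 184, so 55.2 cm³.
Total printed volume: 102 + 55.2 → 157.2 cm³.
Mass = 157.2 × 1.27, so 199.644 g.
Cost = 199.644 g / 1000 × $82.2/kg = $16.41.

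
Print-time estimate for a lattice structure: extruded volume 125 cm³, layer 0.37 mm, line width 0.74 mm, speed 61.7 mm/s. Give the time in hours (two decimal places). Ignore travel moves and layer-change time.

Line area = 0.37 × 0.74 = 0.2738 mm².
Toolpath length = 125 cm³ / 0.2738 mm² = 125000 / 0.2738 = 456537.6 mm.
Extrusion time = 456537.6 / 61.7, so 7399.3 s.
In the requested units: 7399.3 s = 2.06 hours.

2.06 hours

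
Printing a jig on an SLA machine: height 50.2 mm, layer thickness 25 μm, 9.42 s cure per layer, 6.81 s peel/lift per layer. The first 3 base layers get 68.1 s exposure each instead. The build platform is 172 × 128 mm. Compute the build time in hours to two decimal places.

Layer count = ceil(50.2 / 0.025) = 2008.
Burn-in layers = 3 × (68.1 + 6.81), so 224.73 s.
Normal layers: 2005 × (9.42 + 6.81) → 32541.15 s.
Total = 224.73 + 32541.15 = 32765.88 s = 9.10 hours.

9.10 hours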